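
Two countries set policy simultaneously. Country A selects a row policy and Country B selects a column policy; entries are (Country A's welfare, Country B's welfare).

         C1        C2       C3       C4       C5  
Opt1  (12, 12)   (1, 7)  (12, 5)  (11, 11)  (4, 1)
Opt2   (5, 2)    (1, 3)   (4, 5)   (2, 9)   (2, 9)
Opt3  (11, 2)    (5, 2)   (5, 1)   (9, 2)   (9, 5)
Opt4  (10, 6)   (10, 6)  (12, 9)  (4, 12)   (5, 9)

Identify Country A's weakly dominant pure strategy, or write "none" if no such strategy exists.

Opt1 fails to dominate Opt3 at C2 (1<5).
Opt2 fails to dominate Opt1 at C1 (5<12).
Opt3 fails to dominate Opt1 at C1 (11<12).
Opt4 fails to dominate Opt1 at C1 (10<12).
No single strategy dominates all the others.

none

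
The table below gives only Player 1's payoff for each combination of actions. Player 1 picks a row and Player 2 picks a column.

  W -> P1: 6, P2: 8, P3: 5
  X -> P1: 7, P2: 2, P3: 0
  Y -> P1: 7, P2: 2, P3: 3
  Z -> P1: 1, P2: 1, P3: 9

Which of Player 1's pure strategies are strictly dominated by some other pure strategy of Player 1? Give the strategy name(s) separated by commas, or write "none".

none

Nothing dominates W: X at P2 (8>2); Y at P2 (8>2); Z at P1 (6>1).
Nothing dominates X: W at P1 (7>6); Y at P1 (7=7); Z at P1 (7>1).
Y is not dominated — it holds its own against W at P1 (7>6); X at P1 (7=7); Z at P1 (7>1).
Z: no other strategy beats it everywhere (W at P3 (9>5); X at P3 (9>0); Y at P3 (9>3)).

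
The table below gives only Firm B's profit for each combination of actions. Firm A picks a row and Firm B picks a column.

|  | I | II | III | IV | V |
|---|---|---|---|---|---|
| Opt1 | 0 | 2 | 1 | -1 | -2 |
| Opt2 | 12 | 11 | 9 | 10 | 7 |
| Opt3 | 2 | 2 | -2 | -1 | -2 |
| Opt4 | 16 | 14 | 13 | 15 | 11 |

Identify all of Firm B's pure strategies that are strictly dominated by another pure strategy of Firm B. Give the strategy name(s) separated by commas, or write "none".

I is not dominated — it holds its own against II at Opt2 (12>11); III at Opt2 (12>9); IV at Opt1 (0>-1); V at Opt1 (0>-2).
Nothing dominates II: I at Opt1 (2>0); III at Opt1 (2>1); IV at Opt1 (2>-1); V at Opt1 (2>-2).
III is strictly dominated by II (Opt1: 2>1, Opt2: 11>9, Opt3: 2>-2, Opt4: 14>13).
IV is strictly dominated by I (Opt1: 0>-1, Opt2: 12>10, Opt3: 2>-1, Opt4: 16>15).
I strictly dominates V — Opt1: 0>-2, Opt2: 12>7, Opt3: 2>-2, Opt4: 16>11.

III, IV, V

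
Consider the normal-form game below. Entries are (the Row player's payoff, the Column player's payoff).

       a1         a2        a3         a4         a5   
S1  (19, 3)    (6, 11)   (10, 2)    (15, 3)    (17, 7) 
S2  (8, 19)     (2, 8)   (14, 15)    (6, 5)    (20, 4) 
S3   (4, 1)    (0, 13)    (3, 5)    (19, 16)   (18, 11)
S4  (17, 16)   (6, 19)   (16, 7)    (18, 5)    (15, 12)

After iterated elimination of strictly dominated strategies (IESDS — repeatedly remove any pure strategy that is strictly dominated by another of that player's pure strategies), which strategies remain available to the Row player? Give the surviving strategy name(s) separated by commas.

For the Column player, a2 strictly dominates a5 on the remaining rows (S1: 11>7, S2: 8>4, S3: 13>11, S4: 19>12); eliminate a5.
Row S2 is eliminated: S4 beats it against every remaining column (a1: 17>8, a2: 6>2, a3: 16>14, a4: 18>6).
For the Column player, a2 strictly dominates a1 on the remaining rows (S1: 11>3, S3: 13>1, S4: 19>16); eliminate a1.
The Column player's strategy a3 is strictly dominated by a2 (S1: 11>2, S3: 13>5, S4: 19>7) and is removed.
Among the remaining strategies, none is strictly dominated by another pure strategy of the same player, so the elimination stops.
Surviving strategies — the Row player: {S1, S3, S4}; the Column player: {a2, a4}.

S1, S3, S4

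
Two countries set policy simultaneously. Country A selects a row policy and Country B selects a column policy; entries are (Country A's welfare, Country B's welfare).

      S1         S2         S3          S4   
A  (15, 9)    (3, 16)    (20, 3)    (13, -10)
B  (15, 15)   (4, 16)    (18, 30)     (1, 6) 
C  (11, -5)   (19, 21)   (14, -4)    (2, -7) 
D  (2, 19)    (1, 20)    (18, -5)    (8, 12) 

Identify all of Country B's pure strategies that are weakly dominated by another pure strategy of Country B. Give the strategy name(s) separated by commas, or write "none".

S1, S4

S2 weakly dominates S1 — A: 16>9, B: 16>15, C: 21>-5, D: 20>19.
S2: no other strategy beats it everywhere (S1 at A (16>9); S3 at A (16>3); S4 at A (16>-10)).
S3: no other strategy beats it everywhere (S1 at B (30>15); S2 at B (30>16); S4 at A (3>-10)).
S1 weakly dominates S4 — A: 9>-10, B: 15>6, C: -5>-7, D: 19>12.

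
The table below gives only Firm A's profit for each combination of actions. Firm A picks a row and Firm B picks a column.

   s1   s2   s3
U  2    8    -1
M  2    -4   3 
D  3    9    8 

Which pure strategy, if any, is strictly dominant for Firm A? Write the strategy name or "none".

D vs U: s1: 3>2, s2: 9>8, s3: 8>-1.
D vs M: s1: 3>2, s2: 9>-4, s3: 8>3.
D strictly beats every other strategy against every opponent action, so it is strictly dominant.

D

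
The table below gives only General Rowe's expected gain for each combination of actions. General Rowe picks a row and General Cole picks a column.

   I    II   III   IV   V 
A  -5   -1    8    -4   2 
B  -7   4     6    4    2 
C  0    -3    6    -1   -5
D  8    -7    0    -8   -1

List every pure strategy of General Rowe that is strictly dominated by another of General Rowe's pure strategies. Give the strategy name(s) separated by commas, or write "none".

Nothing dominates A: B at I (-5>-7); C at II (-1>-3); D at II (-1>-7).
Nothing dominates B: A at II (4>-1); C at II (4>-3); D at II (4>-7).
C: no other strategy beats it everywhere (A at I (0>-5); B at I (0>-7); D at II (-3>-7)).
Nothing dominates D: A at I (8>-5); B at I (8>-7); C at I (8>0).

none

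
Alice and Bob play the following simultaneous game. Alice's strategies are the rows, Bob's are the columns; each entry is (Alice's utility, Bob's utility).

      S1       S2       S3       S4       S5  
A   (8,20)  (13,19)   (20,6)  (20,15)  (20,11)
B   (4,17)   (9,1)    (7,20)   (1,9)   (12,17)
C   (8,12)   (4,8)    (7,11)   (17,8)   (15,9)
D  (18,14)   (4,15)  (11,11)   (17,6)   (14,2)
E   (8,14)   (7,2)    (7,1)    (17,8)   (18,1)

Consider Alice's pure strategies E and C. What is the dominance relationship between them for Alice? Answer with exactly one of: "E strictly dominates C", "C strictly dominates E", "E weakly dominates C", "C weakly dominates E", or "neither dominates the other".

Compare E to C across each choice by Bob: S1: 8=8, S2: 7>4, S3: 7=7, S4: 17=17, S5: 18>15.
E is at least as good everywhere and strictly better somewhere (tied only at S1, S3, S4), so E weakly but not strictly dominates C.

E weakly dominates C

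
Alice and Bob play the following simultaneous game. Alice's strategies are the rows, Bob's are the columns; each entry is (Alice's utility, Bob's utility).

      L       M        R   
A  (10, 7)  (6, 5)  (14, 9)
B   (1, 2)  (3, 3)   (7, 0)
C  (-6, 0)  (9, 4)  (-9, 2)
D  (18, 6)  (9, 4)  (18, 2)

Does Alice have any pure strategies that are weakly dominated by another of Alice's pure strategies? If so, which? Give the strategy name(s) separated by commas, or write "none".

A, B, C

D weakly dominates A — L: 18>10, M: 9>6, R: 18>14.
B is weakly dominated by A (L: 10>1, M: 6>3, R: 14>7).
D weakly dominates C — L: 18>-6, M: 9=9, R: 18>-9.
D: no other strategy beats it everywhere (A at L (18>10); B at L (18>1); C at L (18>-6)).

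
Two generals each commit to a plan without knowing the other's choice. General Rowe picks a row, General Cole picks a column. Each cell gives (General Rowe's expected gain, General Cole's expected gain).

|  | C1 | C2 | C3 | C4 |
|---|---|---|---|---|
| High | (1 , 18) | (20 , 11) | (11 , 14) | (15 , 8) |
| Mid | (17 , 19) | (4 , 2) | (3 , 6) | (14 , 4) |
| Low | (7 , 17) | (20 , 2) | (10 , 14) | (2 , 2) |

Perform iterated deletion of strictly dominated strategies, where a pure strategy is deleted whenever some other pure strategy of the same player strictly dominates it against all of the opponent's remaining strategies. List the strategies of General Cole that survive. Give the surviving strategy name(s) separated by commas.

C1

Column C2 is eliminated: C1 beats it against every remaining row (High: 18>11, Mid: 19>2, Low: 17>2).
Column C3 is eliminated: C1 beats it against every remaining row (High: 18>14, Mid: 19>6, Low: 17>14).
For General Rowe, Mid strictly dominates Low on the remaining columns (C1: 17>7, C4: 14>2); eliminate Low.
For General Cole, C1 strictly dominates C4 on the remaining rows (High: 18>8, Mid: 19>4); eliminate C4.
General Rowe's strategy High is strictly dominated by Mid (C1: 17>1) and is removed.
Among the remaining strategies, none is strictly dominated by another pure strategy of the same player, so the elimination stops.
Surviving strategies — General Rowe: {Mid}; General Cole: {C1}.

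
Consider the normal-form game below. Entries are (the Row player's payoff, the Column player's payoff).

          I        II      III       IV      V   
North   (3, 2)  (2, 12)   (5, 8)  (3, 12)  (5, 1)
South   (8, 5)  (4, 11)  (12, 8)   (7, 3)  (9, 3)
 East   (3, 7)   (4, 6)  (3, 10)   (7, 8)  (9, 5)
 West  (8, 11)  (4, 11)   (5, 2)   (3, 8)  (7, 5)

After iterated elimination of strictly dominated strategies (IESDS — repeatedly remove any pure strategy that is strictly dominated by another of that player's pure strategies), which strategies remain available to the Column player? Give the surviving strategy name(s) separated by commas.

I, II, III, IV

The Row player's strategy North is strictly dominated by South (I: 8>3, II: 4>2, III: 12>5, IV: 7>3, V: 9>5) and is removed.
Column V is eliminated: I beats it against every remaining row (South: 5>3, East: 7>5, West: 11>5).
Among the remaining strategies, none is strictly dominated by another pure strategy of the same player, so the elimination stops.
Surviving strategies — the Row player: {South, East, West}; the Column player: {I, II, III, IV}.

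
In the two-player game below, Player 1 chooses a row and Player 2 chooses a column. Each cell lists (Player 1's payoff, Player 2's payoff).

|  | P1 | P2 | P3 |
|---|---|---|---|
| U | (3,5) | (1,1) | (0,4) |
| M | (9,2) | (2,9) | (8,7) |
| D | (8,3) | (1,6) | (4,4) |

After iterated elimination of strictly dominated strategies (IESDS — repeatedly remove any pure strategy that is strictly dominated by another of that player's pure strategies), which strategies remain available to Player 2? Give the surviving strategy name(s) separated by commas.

P2

Row U is eliminated: M beats it against every remaining column (P1: 9>3, P2: 2>1, P3: 8>0).
For Player 1, M strictly dominates D on the remaining columns (P1: 9>8, P2: 2>1, P3: 8>4); eliminate D.
For Player 2, P2 strictly dominates P1 on the remaining rows (M: 9>2); eliminate P1.
Player 2's strategy P3 is strictly dominated by P2 (M: 9>7) and is removed.
Among the remaining strategies, none is strictly dominated by another pure strategy of the same player, so the elimination stops.
Surviving strategies — Player 1: {M}; Player 2: {P2}.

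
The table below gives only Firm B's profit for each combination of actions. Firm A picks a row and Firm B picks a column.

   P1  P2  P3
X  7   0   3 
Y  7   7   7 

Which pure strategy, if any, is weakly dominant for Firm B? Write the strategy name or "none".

P1 vs P2: X: 7>0, Y: 7=7.
P1 vs P3: X: 7>3, Y: 7=7.
P1 is at least as good as every other strategy against every opponent action, so it is weakly dominant.

P1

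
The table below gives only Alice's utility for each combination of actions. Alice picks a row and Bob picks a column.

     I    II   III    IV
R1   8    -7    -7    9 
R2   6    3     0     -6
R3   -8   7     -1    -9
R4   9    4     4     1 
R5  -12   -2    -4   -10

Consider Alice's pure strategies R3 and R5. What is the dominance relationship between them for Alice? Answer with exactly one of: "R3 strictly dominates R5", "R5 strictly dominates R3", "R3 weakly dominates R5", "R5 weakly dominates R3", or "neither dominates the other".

R3's payoffs vs R5's, by Bob's action — I: -8>-12, II: 7>-2, III: -1>-4, IV: -9>-10.
Every comparison favours R3, so R3 strictly dominates R5.

R3 strictly dominates R5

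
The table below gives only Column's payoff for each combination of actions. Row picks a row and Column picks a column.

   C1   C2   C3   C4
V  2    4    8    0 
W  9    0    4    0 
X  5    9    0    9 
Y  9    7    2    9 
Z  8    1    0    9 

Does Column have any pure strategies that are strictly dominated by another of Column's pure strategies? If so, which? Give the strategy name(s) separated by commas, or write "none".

none

C1: no other strategy beats it everywhere (C2 at W (9>0); C3 at W (9>4); C4 at V (2>0)).
Nothing dominates C2: C1 at V (4>2); C3 at X (9>0); C4 at V (4>0).
C3: no other strategy beats it everywhere (C1 at V (8>2); C2 at V (8>4); C4 at V (8>0)).
C4 is not dominated — it holds its own against C1 at X (9>5); C2 at W (0=0); C3 at X (9>0).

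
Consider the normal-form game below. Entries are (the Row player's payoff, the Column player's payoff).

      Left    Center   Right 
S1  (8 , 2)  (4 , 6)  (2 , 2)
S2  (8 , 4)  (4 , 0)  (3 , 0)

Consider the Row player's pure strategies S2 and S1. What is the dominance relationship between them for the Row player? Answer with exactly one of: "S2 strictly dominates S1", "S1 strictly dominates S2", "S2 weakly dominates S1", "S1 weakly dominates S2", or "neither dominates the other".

S2 weakly dominates S1

Compare S2 to S1 across each choice by the Column player: Left: 8=8, Center: 4=4, Right: 3>2.
S2 is at least as good everywhere and strictly better somewhere (tied only at Left, Center), so S2 weakly but not strictly dominates S1.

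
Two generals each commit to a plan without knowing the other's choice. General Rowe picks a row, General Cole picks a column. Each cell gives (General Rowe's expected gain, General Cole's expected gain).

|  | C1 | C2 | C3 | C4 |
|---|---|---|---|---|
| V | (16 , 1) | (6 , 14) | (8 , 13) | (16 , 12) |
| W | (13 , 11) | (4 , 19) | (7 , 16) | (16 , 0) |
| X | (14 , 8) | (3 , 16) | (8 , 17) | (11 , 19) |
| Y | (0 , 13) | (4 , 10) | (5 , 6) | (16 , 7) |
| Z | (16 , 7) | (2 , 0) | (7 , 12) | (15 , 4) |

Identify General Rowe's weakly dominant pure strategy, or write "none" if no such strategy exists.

V vs W: C1: 16>13, C2: 6>4, C3: 8>7, C4: 16=16.
V vs X: C1: 16>14, C2: 6>3, C3: 8=8, C4: 16>11.
V vs Y: C1: 16>0, C2: 6>4, C3: 8>5, C4: 16=16.
V vs Z: C1: 16=16, C2: 6>2, C3: 8>7, C4: 16>15.
V is at least as good as every other strategy against every opponent action, so it is weakly dominant.

V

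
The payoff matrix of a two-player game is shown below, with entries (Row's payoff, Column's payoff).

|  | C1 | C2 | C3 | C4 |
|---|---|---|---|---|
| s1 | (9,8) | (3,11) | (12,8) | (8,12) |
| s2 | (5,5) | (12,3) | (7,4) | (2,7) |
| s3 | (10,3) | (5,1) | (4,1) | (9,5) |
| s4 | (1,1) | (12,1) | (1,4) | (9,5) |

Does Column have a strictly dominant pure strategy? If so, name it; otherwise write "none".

C4

C4 vs C1: s1: 12>8, s2: 7>5, s3: 5>3, s4: 5>1.
C4 vs C2: s1: 12>11, s2: 7>3, s3: 5>1, s4: 5>1.
C4 vs C3: s1: 12>8, s2: 7>4, s3: 5>1, s4: 5>4.
C4 strictly beats every other strategy against every opponent action, so it is strictly dominant.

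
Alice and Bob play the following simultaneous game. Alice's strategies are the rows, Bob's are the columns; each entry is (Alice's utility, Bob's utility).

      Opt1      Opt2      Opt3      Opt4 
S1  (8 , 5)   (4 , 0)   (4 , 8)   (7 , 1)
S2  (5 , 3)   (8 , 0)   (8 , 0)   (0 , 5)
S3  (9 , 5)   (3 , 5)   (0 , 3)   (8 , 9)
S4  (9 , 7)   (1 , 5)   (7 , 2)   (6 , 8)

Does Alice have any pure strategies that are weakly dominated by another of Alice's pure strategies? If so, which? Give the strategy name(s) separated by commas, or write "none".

S1 is not dominated — it holds its own against S2 at Opt1 (8>5); S3 at Opt2 (4>3); S4 at Opt2 (4>1).
S2 is not dominated — it holds its own against S1 at Opt2 (8>4); S3 at Opt2 (8>3); S4 at Opt2 (8>1).
S3 is not dominated — it holds its own against S1 at Opt1 (9>8); S2 at Opt1 (9>5); S4 at Opt2 (3>1).
Nothing dominates S4: S1 at Opt1 (9>8); S2 at Opt1 (9>5); S3 at Opt3 (7>0).

none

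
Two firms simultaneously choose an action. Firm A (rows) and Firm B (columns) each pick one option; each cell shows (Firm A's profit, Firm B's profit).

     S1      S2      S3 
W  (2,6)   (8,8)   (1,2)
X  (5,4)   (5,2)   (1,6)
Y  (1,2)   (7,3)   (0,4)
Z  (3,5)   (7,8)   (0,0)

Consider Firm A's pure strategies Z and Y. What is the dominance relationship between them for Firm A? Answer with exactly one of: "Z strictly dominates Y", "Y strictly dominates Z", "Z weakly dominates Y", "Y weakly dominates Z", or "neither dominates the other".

Z weakly dominates Y

Compare Z to Y across each opponent action: S1: 3>1, S2: 7=7, S3: 0=0.
Z is at least as good everywhere and strictly better somewhere (tied only at S2, S3), so Z weakly but not strictly dominates Y.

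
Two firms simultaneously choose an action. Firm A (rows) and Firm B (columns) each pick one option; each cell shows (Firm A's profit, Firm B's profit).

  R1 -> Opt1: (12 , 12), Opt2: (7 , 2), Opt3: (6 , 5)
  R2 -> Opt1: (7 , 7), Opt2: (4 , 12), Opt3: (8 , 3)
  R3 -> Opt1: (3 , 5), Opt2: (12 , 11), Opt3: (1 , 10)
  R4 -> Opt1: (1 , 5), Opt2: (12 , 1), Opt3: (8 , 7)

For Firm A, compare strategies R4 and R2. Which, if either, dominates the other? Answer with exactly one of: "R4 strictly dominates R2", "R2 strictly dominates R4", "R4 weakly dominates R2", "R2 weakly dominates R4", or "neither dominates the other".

R4's payoffs vs R2's, by Firm B's action — Opt1: 1<7, Opt2: 12>4, Opt3: 8=8.
R4 does better at Opt2 but worse at Opt1; neither strategy dominates the other.

neither dominates the other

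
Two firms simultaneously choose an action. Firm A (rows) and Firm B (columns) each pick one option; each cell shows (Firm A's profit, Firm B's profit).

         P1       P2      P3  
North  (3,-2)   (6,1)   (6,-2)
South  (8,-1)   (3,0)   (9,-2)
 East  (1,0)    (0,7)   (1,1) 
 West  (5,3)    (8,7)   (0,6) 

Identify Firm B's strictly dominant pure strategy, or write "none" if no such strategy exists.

P2 vs P1: North: 1>-2, South: 0>-1, East: 7>0, West: 7>3.
P2 vs P3: North: 1>-2, South: 0>-2, East: 7>1, West: 7>6.
P2 strictly beats every other strategy against every opponent action, so it is strictly dominant.

P2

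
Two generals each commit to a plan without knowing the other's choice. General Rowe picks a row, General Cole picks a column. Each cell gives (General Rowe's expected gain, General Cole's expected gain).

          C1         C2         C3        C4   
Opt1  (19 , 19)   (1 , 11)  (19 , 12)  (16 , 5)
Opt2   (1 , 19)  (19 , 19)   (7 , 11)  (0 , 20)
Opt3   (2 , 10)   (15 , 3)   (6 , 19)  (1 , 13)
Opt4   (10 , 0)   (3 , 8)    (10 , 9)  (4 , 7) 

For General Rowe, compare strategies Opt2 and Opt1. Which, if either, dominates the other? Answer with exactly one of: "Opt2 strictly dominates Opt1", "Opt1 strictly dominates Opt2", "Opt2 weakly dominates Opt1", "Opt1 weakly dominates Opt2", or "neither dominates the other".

neither dominates the other

Compare Opt2 to Opt1 across each choice by General Cole: C1: 1<19, C2: 19>1, C3: 7<19, C4: 0<16.
Opt2 does better at C2 but worse at C1, C3, C4; neither strategy dominates the other.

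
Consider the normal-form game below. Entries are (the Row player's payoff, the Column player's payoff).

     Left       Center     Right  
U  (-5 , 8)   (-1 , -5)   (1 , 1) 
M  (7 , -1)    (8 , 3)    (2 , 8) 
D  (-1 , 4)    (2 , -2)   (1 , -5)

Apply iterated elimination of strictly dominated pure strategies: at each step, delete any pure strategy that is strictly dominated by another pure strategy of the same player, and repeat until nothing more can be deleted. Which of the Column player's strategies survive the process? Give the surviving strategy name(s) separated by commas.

Right

Row U is eliminated: M beats it against every remaining column (Left: 7>-5, Center: 8>-1, Right: 2>1).
Row D is eliminated: M beats it against every remaining column (Left: 7>-1, Center: 8>2, Right: 2>1).
The Column player's strategy Left is strictly dominated by Center (M: 3>-1) and is removed.
Column Center is eliminated: Right beats it against every remaining row (M: 8>3).
Among the remaining strategies, none is strictly dominated by another pure strategy of the same player, so the elimination stops.
Surviving strategies — the Row player: {M}; the Column player: {Right}.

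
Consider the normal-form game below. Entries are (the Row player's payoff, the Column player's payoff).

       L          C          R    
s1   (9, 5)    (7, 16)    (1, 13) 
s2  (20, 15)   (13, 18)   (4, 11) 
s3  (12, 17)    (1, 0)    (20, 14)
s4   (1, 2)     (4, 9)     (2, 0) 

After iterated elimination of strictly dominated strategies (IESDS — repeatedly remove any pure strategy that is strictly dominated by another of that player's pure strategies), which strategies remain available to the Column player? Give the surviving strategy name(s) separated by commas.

The Row player's strategy s1 is strictly dominated by s2 (L: 20>9, C: 13>7, R: 4>1) and is removed.
Row s4 is eliminated: s2 beats it against every remaining column (L: 20>1, C: 13>4, R: 4>2).
The Column player's strategy R is strictly dominated by L (s2: 15>11, s3: 17>14) and is removed.
For the Row player, s2 strictly dominates s3 on the remaining columns (L: 20>12, C: 13>1); eliminate s3.
For the Column player, C strictly dominates L on the remaining rows (s2: 18>15); eliminate L.
Among the remaining strategies, none is strictly dominated by another pure strategy of the same player, so the elimination stops.
Surviving strategies — the Row player: {s2}; the Column player: {C}.

C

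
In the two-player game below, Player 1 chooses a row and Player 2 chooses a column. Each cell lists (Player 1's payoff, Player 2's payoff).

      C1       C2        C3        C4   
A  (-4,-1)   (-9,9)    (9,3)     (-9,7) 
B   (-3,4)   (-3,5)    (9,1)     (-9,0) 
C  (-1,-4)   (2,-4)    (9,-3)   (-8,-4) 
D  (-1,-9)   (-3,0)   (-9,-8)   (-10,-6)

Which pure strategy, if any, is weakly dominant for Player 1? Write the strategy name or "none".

C vs A: C1: -1>-4, C2: 2>-9, C3: 9=9, C4: -8>-9.
C vs B: C1: -1>-3, C2: 2>-3, C3: 9=9, C4: -8>-9.
C vs D: C1: -1=-1, C2: 2>-3, C3: 9>-9, C4: -8>-10.
C is at least as good as every other strategy against every opponent action, so it is weakly dominant.

C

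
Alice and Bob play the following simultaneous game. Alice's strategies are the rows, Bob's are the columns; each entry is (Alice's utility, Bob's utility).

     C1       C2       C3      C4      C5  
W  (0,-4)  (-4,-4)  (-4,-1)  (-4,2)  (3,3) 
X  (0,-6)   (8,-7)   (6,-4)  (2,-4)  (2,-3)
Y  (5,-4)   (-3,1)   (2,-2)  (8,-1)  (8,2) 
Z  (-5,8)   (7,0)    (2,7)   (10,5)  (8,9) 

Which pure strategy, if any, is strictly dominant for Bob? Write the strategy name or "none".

C5

C5 vs C1: W: 3>-4, X: -3>-6, Y: 2>-4, Z: 9>8.
C5 vs C2: W: 3>-4, X: -3>-7, Y: 2>1, Z: 9>0.
C5 vs C3: W: 3>-1, X: -3>-4, Y: 2>-2, Z: 9>7.
C5 vs C4: W: 3>2, X: -3>-4, Y: 2>-1, Z: 9>5.
C5 strictly beats every other strategy against every opponent action, so it is strictly dominant.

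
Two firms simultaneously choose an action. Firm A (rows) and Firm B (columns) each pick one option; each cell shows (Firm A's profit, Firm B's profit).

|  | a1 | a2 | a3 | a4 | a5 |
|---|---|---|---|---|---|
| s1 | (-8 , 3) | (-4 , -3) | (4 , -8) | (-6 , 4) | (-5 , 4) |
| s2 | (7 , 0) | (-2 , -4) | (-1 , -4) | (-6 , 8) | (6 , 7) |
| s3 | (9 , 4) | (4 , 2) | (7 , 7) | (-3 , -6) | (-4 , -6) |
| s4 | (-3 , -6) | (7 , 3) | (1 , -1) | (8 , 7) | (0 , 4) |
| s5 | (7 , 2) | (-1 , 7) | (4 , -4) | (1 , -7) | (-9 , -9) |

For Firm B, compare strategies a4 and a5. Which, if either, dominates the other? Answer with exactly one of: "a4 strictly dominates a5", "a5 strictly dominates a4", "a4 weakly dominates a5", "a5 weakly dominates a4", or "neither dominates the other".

a4's payoffs vs a5's, by Firm A's action — s1: 4=4, s2: 8>7, s3: -6=-6, s4: 7>4, s5: -7>-9.
a4 is at least as good everywhere and strictly better somewhere (tied only at s1, s3), so a4 weakly but not strictly dominates a5.

a4 weakly dominates a5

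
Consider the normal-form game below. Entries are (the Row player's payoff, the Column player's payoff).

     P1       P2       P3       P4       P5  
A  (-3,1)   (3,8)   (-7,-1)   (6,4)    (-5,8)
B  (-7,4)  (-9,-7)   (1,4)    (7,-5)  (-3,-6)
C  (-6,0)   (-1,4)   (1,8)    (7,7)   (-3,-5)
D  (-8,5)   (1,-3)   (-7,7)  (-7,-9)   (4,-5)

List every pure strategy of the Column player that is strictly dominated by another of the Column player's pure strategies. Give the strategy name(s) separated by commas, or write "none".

none

Nothing dominates P1: P2 at B (4>-7); P3 at A (1>-1); P4 at B (4>-5); P5 at B (4>-6).
P2 is not dominated — it holds its own against P1 at A (8>1); P3 at A (8>-1); P4 at A (8>4); P5 at A (8=8).
P3: no other strategy beats it everywhere (P1 at B (4=4); P2 at B (4>-7); P4 at B (4>-5); P5 at B (4>-6)).
Nothing dominates P4: P1 at A (4>1); P2 at B (-5>-7); P3 at A (4>-1); P5 at B (-5>-6).
P5: no other strategy beats it everywhere (P1 at A (8>1); P2 at A (8=8); P3 at A (8>-1); P4 at A (8>4)).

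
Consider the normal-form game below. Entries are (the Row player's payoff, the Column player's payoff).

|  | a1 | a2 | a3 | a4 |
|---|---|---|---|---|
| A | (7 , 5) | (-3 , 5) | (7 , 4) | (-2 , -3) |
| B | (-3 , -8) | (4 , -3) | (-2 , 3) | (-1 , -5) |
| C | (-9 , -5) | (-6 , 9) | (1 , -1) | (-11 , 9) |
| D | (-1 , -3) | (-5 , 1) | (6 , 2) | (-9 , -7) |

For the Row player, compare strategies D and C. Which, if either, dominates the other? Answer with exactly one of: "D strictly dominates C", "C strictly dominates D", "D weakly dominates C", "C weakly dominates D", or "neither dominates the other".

D strictly dominates C

Compare D to C across every action of the Column player: a1: -1>-9, a2: -5>-6, a3: 6>1, a4: -9>-11.
Every comparison favours D, so D strictly dominates C.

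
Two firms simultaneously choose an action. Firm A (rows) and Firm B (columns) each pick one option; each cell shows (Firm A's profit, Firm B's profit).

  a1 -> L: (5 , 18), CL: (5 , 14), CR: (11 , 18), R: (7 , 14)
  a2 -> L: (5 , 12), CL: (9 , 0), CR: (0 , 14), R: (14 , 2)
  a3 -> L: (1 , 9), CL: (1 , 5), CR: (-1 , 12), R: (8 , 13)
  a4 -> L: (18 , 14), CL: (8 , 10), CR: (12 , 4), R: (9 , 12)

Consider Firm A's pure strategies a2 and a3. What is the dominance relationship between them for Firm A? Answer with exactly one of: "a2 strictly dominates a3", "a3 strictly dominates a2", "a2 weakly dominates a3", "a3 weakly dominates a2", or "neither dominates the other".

Compare a2 to a3 across each choice by Firm B: L: 5>1, CL: 9>1, CR: 0>-1, R: 14>8.
Every comparison favours a2, so a2 strictly dominates a3.

a2 strictly dominates a3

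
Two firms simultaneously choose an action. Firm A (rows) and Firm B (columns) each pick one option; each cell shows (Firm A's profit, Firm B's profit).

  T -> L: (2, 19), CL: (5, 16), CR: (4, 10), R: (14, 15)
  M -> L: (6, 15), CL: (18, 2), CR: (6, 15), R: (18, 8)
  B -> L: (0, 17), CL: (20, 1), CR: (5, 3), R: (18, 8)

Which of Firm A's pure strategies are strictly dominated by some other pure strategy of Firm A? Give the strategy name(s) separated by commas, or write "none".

T

T: dominated, since M does at least as well everywhere (L: 6>2, CL: 18>5, CR: 6>4, R: 18>14).
M: no other strategy beats it everywhere (T at L (6>2); B at L (6>0)).
Nothing dominates B: T at CL (20>5); M at CL (20>18).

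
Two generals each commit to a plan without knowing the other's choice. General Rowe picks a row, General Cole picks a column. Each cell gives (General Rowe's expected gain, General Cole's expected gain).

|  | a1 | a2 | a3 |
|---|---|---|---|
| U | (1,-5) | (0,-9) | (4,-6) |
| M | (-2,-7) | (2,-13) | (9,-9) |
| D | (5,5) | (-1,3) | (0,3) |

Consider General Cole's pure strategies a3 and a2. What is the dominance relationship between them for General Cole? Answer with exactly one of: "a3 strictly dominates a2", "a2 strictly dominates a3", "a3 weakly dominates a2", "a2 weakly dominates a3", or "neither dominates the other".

a3 weakly dominates a2

Compare a3 to a2 across every action of General Rowe: U: -6>-9, M: -9>-13, D: 3=3.
a3 is at least as good everywhere and strictly better somewhere (tied only at D), so a3 weakly but not strictly dominates a2.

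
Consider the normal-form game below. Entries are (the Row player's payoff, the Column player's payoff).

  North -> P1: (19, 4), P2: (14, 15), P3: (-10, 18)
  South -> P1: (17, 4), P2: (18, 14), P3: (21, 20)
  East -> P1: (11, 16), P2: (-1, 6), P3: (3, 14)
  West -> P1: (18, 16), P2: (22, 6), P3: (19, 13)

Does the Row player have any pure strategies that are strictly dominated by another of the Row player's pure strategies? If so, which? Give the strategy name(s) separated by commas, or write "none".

East

North: no other strategy beats it everywhere (South at P1 (19>17); East at P1 (19>11); West at P1 (19>18)).
South is not dominated — it holds its own against North at P2 (18>14); East at P1 (17>11); West at P3 (21>19).
East: dominated, since South does at least as well everywhere (P1: 17>11, P2: 18>-1, P3: 21>3).
West: no other strategy beats it everywhere (North at P2 (22>14); South at P1 (18>17); East at P1 (18>11)).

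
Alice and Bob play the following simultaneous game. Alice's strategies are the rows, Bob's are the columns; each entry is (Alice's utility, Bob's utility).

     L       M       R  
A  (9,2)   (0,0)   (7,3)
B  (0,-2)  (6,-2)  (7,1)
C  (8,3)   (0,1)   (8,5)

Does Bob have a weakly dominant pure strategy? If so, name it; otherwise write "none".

R vs L: A: 3>2, B: 1>-2, C: 5>3.
R vs M: A: 3>0, B: 1>-2, C: 5>1.
R is at least as good as every other strategy against every opponent action, so it is weakly dominant.

R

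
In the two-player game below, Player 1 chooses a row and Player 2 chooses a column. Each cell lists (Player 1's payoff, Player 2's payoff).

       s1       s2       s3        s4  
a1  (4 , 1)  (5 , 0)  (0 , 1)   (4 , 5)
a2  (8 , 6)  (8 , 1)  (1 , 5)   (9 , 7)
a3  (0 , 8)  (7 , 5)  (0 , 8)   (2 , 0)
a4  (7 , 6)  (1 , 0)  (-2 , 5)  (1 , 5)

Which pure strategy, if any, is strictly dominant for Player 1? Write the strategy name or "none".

a2

a2 vs a1: s1: 8>4, s2: 8>5, s3: 1>0, s4: 9>4.
a2 vs a3: s1: 8>0, s2: 8>7, s3: 1>0, s4: 9>2.
a2 vs a4: s1: 8>7, s2: 8>1, s3: 1>-2, s4: 9>1.
a2 strictly beats every other strategy against every opponent action, so it is strictly dominant.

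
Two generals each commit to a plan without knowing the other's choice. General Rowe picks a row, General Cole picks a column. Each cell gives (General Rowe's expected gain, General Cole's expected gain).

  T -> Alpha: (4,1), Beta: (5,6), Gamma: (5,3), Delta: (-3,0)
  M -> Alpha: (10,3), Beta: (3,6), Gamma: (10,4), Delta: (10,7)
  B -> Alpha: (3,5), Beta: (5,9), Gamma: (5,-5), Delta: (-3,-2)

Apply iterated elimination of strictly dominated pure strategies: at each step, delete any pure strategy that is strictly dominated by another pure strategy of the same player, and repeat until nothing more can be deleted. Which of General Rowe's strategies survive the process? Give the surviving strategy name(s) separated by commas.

Column Alpha is eliminated: Beta beats it against every remaining row (T: 6>1, M: 6>3, B: 9>5).
Column Gamma is eliminated: Beta beats it against every remaining row (T: 6>3, M: 6>4, B: 9>-5).
Among the remaining strategies, none is strictly dominated by another pure strategy of the same player, so the elimination stops.
Surviving strategies — General Rowe: {T, M, B}; General Cole: {Beta, Delta}.

T, M, B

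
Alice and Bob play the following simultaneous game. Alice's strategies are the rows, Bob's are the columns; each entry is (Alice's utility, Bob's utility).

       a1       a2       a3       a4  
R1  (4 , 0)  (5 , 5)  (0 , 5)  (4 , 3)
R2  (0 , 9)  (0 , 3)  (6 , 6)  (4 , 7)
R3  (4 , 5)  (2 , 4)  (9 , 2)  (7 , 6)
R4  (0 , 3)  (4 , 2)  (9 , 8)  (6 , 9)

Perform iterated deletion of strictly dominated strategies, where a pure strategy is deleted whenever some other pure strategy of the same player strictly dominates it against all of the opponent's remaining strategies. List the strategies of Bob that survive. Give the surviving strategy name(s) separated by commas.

a2, a3, a4

For Alice, R3 strictly dominates R2 on the remaining columns (a1: 4>0, a2: 2>0, a3: 9>6, a4: 7>4); eliminate R2.
Bob's strategy a1 is strictly dominated by a4 (R1: 3>0, R3: 6>5, R4: 9>3) and is removed.
Among the remaining strategies, none is strictly dominated by another pure strategy of the same player, so the elimination stops.
Surviving strategies — Alice: {R1, R3, R4}; Bob: {a2, a3, a4}.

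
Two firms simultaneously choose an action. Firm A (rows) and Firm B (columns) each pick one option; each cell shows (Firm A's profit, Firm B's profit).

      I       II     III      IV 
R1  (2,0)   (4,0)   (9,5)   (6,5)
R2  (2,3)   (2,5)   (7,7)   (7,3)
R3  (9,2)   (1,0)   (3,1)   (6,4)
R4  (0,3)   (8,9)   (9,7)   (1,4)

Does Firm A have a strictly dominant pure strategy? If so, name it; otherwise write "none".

none

R1 fails to dominate R2 at I (2=2).
R2 fails to dominate R1 at I (2=2).
R3 fails to dominate R1 at II (1<4).
R4 fails to dominate R1 at I (0<2).
No single strategy dominates all the others.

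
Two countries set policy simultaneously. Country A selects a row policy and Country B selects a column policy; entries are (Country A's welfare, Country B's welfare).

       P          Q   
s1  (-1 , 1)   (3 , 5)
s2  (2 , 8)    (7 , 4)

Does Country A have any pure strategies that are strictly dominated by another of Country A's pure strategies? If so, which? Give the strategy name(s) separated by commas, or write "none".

s1 is strictly dominated by s2 (P: 2>-1, Q: 7>3).
s2 is not dominated — it holds its own against s1 at P (2>-1).

s1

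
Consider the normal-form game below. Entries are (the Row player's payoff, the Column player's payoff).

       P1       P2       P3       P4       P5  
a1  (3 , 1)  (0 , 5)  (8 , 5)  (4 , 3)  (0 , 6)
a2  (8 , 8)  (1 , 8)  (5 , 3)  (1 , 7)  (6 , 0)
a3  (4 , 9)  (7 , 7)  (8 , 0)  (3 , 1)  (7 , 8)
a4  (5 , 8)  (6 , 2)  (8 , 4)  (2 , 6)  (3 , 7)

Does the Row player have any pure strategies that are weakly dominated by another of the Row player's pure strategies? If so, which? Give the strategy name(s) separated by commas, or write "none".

none

a1 is not dominated — it holds its own against a2 at P3 (8>5); a3 at P4 (4>3); a4 at P4 (4>2).
a2 is not dominated — it holds its own against a1 at P1 (8>3); a3 at P1 (8>4); a4 at P1 (8>5).
a3: no other strategy beats it everywhere (a1 at P1 (4>3); a2 at P2 (7>1); a4 at P2 (7>6)).
Nothing dominates a4: a1 at P1 (5>3); a2 at P2 (6>1); a3 at P1 (5>4).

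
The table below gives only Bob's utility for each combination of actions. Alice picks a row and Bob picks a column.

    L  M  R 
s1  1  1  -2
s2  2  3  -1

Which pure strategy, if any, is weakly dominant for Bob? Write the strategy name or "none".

M vs L: s1: 1=1, s2: 3>2.
M vs R: s1: 1>-2, s2: 3>-1.
M is at least as good as every other strategy against every opponent action, so it is weakly dominant.

M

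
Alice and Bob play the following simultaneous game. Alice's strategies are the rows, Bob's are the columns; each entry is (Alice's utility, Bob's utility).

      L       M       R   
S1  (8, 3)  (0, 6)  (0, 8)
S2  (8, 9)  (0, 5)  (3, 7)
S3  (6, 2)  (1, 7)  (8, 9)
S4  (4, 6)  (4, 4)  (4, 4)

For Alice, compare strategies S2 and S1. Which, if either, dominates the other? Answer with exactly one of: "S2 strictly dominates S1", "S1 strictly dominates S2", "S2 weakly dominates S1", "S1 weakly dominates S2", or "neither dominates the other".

S2 weakly dominates S1

Compare S2 to S1 across every action of Bob: L: 8=8, M: 0=0, R: 3>0.
S2 is at least as good everywhere and strictly better somewhere (tied only at L, M), so S2 weakly but not strictly dominates S1.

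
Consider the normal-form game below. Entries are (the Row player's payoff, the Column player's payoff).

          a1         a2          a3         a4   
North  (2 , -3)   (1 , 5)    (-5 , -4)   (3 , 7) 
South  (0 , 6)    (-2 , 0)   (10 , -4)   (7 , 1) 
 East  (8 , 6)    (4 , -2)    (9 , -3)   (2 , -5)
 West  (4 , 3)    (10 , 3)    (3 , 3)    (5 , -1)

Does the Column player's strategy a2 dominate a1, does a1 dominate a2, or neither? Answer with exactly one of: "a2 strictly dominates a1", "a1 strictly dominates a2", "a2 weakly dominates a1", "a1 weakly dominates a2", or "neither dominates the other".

a2's payoffs vs a1's, by the Row player's action — North: 5>-3, South: 0<6, East: -2<6, West: 3=3.
a2 does better at North but worse at South, East; neither strategy dominates the other.

neither dominates the other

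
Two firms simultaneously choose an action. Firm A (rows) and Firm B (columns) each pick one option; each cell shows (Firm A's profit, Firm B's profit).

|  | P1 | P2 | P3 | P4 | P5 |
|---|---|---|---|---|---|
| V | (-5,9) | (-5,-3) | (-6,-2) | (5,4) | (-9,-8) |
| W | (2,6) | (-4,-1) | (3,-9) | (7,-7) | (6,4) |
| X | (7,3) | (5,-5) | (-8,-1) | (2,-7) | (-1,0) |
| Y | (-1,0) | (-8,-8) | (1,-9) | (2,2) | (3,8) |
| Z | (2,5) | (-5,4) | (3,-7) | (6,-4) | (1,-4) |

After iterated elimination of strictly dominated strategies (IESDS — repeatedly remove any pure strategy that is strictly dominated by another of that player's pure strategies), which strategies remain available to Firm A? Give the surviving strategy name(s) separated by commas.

X

Row V is eliminated: W beats it against every remaining column (P1: 2>-5, P2: -4>-5, P3: 3>-6, P4: 7>5, P5: 6>-9).
Row Y is eliminated: W beats it against every remaining column (P1: 2>-1, P2: -4>-8, P3: 3>1, P4: 7>2, P5: 6>3).
Column P2 is eliminated: P1 beats it against every remaining row (W: 6>-1, X: 3>-5, Z: 5>4).
For Firm B, P1 strictly dominates P3 on the remaining rows (W: 6>-9, X: 3>-1, Z: 5>-7); eliminate P3.
Column P4 is eliminated: P1 beats it against every remaining row (W: 6>-7, X: 3>-7, Z: 5>-4).
Firm B's strategy P5 is strictly dominated by P1 (W: 6>4, X: 3>0, Z: 5>-4) and is removed.
Firm A's strategy W is strictly dominated by X (P1: 7>2) and is removed.
Row Z is eliminated: X beats it against every remaining column (P1: 7>2).
Among the remaining strategies, none is strictly dominated by another pure strategy of the same player, so the elimination stops.
Surviving strategies — Firm A: {X}; Firm B: {P1}.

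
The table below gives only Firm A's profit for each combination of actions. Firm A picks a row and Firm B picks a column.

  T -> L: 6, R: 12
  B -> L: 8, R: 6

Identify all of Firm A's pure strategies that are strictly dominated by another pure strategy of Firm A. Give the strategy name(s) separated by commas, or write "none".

none

T: no other strategy beats it everywhere (B at R (12>6)).
Nothing dominates B: T at L (8>6).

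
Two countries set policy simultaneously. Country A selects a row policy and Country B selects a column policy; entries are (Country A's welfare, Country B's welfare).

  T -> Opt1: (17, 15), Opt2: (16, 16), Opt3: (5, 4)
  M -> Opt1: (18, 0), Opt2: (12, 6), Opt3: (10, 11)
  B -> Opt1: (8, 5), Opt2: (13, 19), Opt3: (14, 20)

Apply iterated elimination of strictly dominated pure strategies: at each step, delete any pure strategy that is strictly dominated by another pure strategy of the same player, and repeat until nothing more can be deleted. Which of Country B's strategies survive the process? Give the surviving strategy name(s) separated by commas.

Country B's strategy Opt1 is strictly dominated by Opt2 (T: 16>15, M: 6>0, B: 19>5) and is removed.
Country A's strategy M is strictly dominated by B (Opt2: 13>12, Opt3: 14>10) and is removed.
Among the remaining strategies, none is strictly dominated by another pure strategy of the same player, so the elimination stops.
Surviving strategies — Country A: {T, B}; Country B: {Opt2, Opt3}.

Opt2, Opt3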